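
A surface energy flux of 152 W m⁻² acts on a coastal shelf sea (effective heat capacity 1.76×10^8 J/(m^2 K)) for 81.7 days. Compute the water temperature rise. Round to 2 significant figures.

Areal heat capacity C = 1.76×10^8 J/(m^2 K) (given).
Net heat input Q = F Δt = 152 × (81.7 days × 86400 s/day) = 1.07×10^9 J/m².
ΔT = Q / C = 1.07×10^9 / 1.76×10^8 = 6.10 K.

6.1 K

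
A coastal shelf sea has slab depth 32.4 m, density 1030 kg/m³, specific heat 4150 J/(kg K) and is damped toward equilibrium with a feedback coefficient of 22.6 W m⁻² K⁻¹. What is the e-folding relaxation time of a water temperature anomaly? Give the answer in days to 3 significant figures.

Areal heat capacity C = ρ c_p D = 1030 × 4150 × 32.4 = 1.38×10^8 J/(m^2 K).
Relaxation time τ = C / λ = 1.38×10^8 / 22.6 = 6.13×10^6 s.
In days: 6.13×10^6 s / (86400 s/day) = 70.9 days.

70.9 days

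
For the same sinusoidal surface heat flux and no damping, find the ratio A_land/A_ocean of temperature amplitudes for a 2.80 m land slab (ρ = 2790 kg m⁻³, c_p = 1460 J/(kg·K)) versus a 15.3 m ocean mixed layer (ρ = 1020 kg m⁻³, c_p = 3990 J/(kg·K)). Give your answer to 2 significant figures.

C_ocean = 1020 × 3990 × 15.3 = 6.23×10^7 J/(m²·K).
C_land = 2790 × 1460 × 2.80 = 1.14×10^7 J/(m²·K).
Undamped amplitude ∝ 1/C, so A_land/A_ocean = C_ocean/C_land = 5.46.

5.5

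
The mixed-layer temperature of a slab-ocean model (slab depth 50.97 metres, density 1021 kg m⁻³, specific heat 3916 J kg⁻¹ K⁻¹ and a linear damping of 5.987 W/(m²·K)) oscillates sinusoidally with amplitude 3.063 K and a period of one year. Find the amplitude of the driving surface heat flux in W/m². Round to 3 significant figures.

126

Areal heat capacity C = ρ c_p D = 1021 × 3916 × 50.97 = 2.04×10^8 J m⁻² K⁻¹.
ω = 2π / 3.15×10^7 s = 1.99×10^-7 s⁻¹.
√((Cω)² + λ²) = √((40.6)² + 5.987²) = 41.0 W/(m²·K).
F₀ = A × √((Cω)²+λ²) = 3.063 × 41.0 = 126 W/m².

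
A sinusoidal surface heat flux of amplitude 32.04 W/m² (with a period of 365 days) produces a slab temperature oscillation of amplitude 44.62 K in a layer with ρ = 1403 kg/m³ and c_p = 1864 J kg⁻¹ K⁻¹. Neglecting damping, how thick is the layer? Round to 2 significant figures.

ω = 2π / 3.15×10^7 s = 1.99×10^-7 s⁻¹.
Required C = F₀ / (A ω) = 32.04 / (44.62 × 1.99×10^-7) = 3.60×10^6 J/(m²·K).
D = C / (ρ c_p) = 3.60×10^6 / (1403 × 1864) = 1.38 m.

1.4 m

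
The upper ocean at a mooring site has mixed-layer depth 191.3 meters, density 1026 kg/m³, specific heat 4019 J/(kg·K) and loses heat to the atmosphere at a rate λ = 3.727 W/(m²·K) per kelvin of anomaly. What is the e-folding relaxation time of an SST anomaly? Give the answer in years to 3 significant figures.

6.71 years

Areal heat capacity C = ρ c_p D = 1026 × 4019 × 191.3 = 7.89×10^8 J m⁻² K⁻¹.
Relaxation time τ = C / λ = 7.89×10^8 / 3.727 = 2.12×10^8 s.
In years: 2.12×10^8 s / (3.156×10^7 s/year) = 6.71 years.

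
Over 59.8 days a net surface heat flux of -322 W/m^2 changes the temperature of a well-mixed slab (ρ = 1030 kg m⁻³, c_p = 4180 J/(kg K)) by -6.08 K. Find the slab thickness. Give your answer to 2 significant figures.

Heat input Q = F Δt = -322 × 5.17×10^6 s = -1.66×10^9 J/m².
Required areal heat capacity C = Q / ΔT = 2.74×10^8 J/(m²·K).
Depth D = C / (ρ c_p) = 2.74×10^8 / (1030 × 4180) = 63.6 m.

64 m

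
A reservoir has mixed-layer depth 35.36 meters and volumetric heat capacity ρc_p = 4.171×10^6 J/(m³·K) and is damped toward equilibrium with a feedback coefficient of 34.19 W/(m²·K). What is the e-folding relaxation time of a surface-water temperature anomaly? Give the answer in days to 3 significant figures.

49.9 days

Areal heat capacity C = ρc_p × D = 4.171×10^6 × 35.36 = 1.47×10^8 J/(m^2 K).
Relaxation time τ = C / λ = 1.47×10^8 / 34.19 = 4.31×10^6 s.
In days: 4.31×10^6 s / (86400 s/day) = 49.9 days.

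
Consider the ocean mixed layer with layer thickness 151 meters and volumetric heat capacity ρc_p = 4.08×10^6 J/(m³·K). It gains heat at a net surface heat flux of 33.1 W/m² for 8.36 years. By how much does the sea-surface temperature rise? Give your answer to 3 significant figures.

Areal heat capacity C = ρc_p × D = 4.08×10^6 × 151 = 6.16×10^8 J/(m^2 K).
Net heat input Q = F Δt = 33.1 × (8.36 years × 3.156×10^7 s/year) = 8.73×10^9 J/m².
ΔT = Q / C = 8.73×10^9 / 6.16×10^8 = 14.2 K.

14.2 K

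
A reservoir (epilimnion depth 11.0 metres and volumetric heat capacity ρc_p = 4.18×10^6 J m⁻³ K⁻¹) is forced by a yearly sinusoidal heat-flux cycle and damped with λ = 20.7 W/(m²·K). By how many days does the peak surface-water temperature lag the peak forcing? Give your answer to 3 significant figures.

Areal heat capacity C = ρc_p × D = 4.18×10^6 × 11.0 = 4.60×10^7 J/(m²·K).
ω = 2π / 3.15×10^7 s = 1.99×10^-7 s⁻¹.
Phase lag φ = arctan(Cω/λ) = arctan(9.16/20.7) = 0.417 rad.
Time lag = φ / ω = 0.417 / 1.99×10^-7 = 2.09×10^6 s = 24.2 days.

24.2 days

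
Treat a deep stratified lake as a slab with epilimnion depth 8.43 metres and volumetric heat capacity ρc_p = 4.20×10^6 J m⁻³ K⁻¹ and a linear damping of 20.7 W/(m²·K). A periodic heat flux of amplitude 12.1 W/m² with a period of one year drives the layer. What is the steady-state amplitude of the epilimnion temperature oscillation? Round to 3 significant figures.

Areal heat capacity C = ρc_p × D = 4.20×10^6 × 8.43 = 3.54×10^7 J/(m^2 K).
Angular frequency ω = 2π / T = 2π / 3.15×10^7 s = 1.99×10^-7 s⁻¹.
√((Cω)² + λ²) = √((7.05)² + 20.7²) = 21.9 W/(m²·K).
Amplitude A = F₀ / √((Cω)²+λ²) = 12.1 / 21.9 = 0.553 K.

0.553 K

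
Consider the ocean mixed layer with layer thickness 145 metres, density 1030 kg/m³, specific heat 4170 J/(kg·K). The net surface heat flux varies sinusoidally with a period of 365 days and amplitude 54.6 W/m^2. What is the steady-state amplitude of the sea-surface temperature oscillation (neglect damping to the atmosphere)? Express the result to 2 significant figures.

Areal heat capacity C = ρ c_p D = 1030 × 4170 × 145 = 6.23×10^8 J/(m^2 K).
Angular frequency ω = 2π / T = 2π / 3.15×10^7 s = 1.99×10^-7 s⁻¹.
Cω = 6.23×10^8 × 1.99×10^-7 = 124 W/(m²·K).
Amplitude A = F₀ / (Cω) = 54.6 / 124 = 0.440 K.

0.44 K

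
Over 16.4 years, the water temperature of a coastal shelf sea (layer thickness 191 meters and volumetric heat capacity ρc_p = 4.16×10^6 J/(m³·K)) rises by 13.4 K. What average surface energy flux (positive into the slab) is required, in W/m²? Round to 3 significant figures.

20.6

Areal heat capacity C = ρc_p × D = 4.16×10^6 × 191 = 7.95×10^8 J/(m^2 K).
Required heat per unit area: Q = C ΔT = 7.95×10^8 × 13.4 = 1.06×10^10 J/m².
Flux F = Q / Δt = 1.06×10^10 / 5.18×10^8 s = 20.6 W/m².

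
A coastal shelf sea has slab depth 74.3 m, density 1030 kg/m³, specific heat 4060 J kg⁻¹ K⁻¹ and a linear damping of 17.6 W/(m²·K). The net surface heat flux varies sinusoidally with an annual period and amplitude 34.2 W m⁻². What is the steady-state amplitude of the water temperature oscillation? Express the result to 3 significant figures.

Areal heat capacity C = ρ c_p D = 1030 × 4060 × 74.3 = 3.11×10^8 J/(m²·K).
Angular frequency ω = 2π / T = 2π / 3.15×10^7 s = 1.99×10^-7 s⁻¹.
√((Cω)² + λ²) = √((61.9)² + 17.6²) = 64.4 W/(m²·K).
Amplitude A = F₀ / √((Cω)²+λ²) = 34.2 / 64.4 = 0.531 K.

0.531 K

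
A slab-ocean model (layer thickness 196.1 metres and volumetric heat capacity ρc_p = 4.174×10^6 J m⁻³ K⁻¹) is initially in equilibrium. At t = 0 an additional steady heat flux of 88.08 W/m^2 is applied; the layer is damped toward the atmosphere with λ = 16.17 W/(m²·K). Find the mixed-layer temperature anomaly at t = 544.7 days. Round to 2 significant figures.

3.3 K

Areal heat capacity C = ρc_p × D = 4.174×10^6 × 196.1 = 8.19×10^8 J m⁻² K⁻¹.
τ = C / λ = 8.19×10^8 / 16.17 = 5.06×10^7 s.
Equilibrium anomaly ΔT_eq = F / λ = 88.08 / 16.17 = 5.45 K.
t = 544.7 days = 4.71×10^7 s, so t/τ = 0.930.
ΔT(t) = ΔT_eq (1 − e^(−t/τ)) = 5.45 × (1 − e^−0.930) = 3.30 K.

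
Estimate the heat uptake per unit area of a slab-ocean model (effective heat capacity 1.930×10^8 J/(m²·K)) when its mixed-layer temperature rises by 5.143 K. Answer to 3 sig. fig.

9.93×10^8

Areal heat capacity C = 1.930×10^8 J/(m²·K) (given).
ΔQ = C ΔT = 1.93×10^8 × 5.143 = 9.93×10^8 J/m².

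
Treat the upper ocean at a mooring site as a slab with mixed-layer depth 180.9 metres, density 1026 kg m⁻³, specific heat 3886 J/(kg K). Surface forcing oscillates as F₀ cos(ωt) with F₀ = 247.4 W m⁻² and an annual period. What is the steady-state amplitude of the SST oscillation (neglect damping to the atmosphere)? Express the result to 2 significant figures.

Areal heat capacity C = ρ c_p D = 1026 × 3886 × 180.9 = 7.21×10^8 J/(m²·K).
Angular frequency ω = 2π / T = 2π / 3.15×10^7 s = 1.99×10^-7 s⁻¹.
Cω = 7.21×10^8 × 1.99×10^-7 = 144 W/(m²·K).
Amplitude A = F₀ / (Cω) = 247.4 / 144 = 1.72 K.

1.7 K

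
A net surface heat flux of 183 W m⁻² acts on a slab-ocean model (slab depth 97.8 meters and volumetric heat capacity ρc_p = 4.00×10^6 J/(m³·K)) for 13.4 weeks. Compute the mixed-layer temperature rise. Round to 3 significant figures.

3.79 K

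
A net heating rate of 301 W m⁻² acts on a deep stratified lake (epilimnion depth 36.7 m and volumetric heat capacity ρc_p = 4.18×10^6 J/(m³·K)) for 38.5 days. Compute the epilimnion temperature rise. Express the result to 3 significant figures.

Areal heat capacity C = ρc_p × D = 4.18×10^6 × 36.7 = 1.53×10^8 J/(m²·K).
Net heat input Q = F Δt = 301 × (38.5 days × 86400 s/day) = 1.00×10^9 J/m².
ΔT = Q / C = 1.00×10^9 / 1.53×10^8 = 6.53 K.

6.53 K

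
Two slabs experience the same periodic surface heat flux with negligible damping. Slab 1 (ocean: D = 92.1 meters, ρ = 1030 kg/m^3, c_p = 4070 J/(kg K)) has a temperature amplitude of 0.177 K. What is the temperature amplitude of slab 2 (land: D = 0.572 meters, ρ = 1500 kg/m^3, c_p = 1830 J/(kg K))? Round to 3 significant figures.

43.5 K

C_ocean = 3.86×10^8 J/(m²·K); C_land = 1.57×10^6 J/(m²·K).
A ∝ 1/C ⇒ A_land = A_ocean × C_ocean/C_land = 0.177 × 246 = 43.5 K.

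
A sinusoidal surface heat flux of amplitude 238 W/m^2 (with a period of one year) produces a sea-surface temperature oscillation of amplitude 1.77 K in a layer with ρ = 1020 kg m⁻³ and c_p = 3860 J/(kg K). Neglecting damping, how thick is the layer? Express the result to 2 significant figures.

170 m

ω = 2π / 3.15×10^7 s = 1.99×10^-7 s⁻¹.
Required C = F₀ / (A ω) = 238 / (1.77 × 1.99×10^-7) = 6.75×10^8 J/(m²·K).
D = C / (ρ c_p) = 6.75×10^8 / (1020 × 3860) = 171 m.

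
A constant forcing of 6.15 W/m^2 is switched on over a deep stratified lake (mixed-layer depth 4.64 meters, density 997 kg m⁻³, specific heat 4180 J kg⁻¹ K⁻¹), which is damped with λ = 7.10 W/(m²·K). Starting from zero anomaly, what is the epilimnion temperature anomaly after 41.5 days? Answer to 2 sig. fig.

Areal heat capacity C = ρ c_p D = 997 × 4180 × 4.64 = 1.93×10^7 J/(m²·K).
τ = C / λ = 1.93×10^7 / 7.10 = 2.72×10^6 s.
Equilibrium anomaly ΔT_eq = F / λ = 6.15 / 7.10 = 0.866 K.
t = 41.5 days = 3.59×10^6 s, so t/τ = 1.32.
ΔT(t) = ΔT_eq (1 − e^(−t/τ)) = 0.866 × (1 − e^−1.32) = 0.634 K.

0.63 K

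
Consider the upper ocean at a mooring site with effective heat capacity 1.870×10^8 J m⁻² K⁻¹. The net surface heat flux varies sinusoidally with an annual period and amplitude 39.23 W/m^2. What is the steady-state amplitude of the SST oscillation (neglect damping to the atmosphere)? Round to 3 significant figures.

1.05 K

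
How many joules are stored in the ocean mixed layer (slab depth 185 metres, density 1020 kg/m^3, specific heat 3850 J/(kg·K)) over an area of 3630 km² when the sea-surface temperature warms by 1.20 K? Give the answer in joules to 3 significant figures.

Areal heat capacity C = ρ c_p D = 1020 × 3850 × 185 = 7.26×10^8 J/(m^2 K).
Heat per unit area: q = C ΔT = 7.26×10^8 × 1.20 = 8.72×10^8 J/m².
Total heat: Q = q × A = 8.72×10^8 × (3630 × 10⁶ m²) = 3.16×10^18 J.

3.16×10^18 J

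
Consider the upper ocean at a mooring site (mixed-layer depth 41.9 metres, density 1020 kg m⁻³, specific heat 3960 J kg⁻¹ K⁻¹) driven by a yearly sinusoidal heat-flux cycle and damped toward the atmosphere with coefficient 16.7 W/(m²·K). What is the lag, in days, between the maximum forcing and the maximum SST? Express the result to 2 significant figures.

Areal heat capacity C = ρ c_p D = 1020 × 3960 × 41.9 = 1.69×10^8 J/(m²·K).
ω = 2π / 3.15×10^7 s = 1.99×10^-7 s⁻¹.
Phase lag φ = arctan(Cω/λ) = arctan(33.7/16.7) = 1.11 rad.
Time lag = φ / ω = 1.11 / 1.99×10^-7 = 5.58×10^6 s = 64.5 days.

65 days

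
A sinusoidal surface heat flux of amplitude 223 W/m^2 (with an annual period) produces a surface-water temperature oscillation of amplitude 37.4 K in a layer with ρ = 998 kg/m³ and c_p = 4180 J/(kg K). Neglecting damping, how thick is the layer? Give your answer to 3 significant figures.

ω = 2π / 3.15×10^7 s = 1.99×10^-7 s⁻¹.
Required C = F₀ / (A ω) = 223 / (37.4 × 1.99×10^-7) = 2.99×10^7 J/(m²·K).
D = C / (ρ c_p) = 2.99×10^7 / (998 × 4180) = 7.17 m.

7.17 m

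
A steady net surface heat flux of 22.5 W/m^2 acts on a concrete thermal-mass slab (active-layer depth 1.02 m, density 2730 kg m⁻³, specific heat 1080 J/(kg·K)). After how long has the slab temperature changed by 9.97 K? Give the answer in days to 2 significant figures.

Areal heat capacity C = ρ c_p D = 2730 × 1080 × 1.02 = 3.01×10^6 J/(m^2 K).
Time required: Δt = C ΔT / F = 3.01×10^6 × 9.97 / 22.5 = 1.33×10^6 s.
In days: 1.33×10^6 s / (86400 s/day) = 15.4 days.

15 days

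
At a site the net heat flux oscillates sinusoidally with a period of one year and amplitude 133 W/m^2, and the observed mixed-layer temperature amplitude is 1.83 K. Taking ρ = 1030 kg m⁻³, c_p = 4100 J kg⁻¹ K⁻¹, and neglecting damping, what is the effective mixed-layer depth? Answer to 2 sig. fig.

ω = 2π / 3.15×10^7 s = 1.99×10^-7 s⁻¹.
Required C = F₀ / (A ω) = 133 / (1.83 × 1.99×10^-7) = 3.65×10^8 J/(m²·K).
D = C / (ρ c_p) = 3.65×10^8 / (1030 × 4100) = 86.4 m.

86 m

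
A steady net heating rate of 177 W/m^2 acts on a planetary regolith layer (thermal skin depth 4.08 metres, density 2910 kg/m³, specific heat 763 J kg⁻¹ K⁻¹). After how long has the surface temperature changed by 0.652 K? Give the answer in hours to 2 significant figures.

Areal heat capacity C = ρ c_p D = 2910 × 763 × 4.08 = 9.06×10^6 J m⁻² K⁻¹.
Time required: Δt = C ΔT / F = 9.06×10^6 × 0.652 / 177 = 33400 s.
In hours: 33400 s / (3600 s/hour) = 9.27 hours.

9.3 hours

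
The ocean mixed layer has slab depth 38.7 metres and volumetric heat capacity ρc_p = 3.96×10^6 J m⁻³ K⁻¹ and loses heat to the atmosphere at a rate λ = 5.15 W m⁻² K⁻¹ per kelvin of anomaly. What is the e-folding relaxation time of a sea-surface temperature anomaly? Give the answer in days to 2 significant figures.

340 days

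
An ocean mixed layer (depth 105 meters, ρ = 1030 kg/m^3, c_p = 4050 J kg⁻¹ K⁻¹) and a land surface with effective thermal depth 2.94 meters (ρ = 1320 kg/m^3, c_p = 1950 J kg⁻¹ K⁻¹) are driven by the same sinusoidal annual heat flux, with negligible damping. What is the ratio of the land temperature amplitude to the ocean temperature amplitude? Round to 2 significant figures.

58

C_ocean = 1030 × 4050 × 105 = 4.38×10^8 J/(m²·K).
C_land = 1320 × 1950 × 2.94 = 7.57×10^6 J/(m²·K).
Undamped amplitude ∝ 1/C, so A_land/A_ocean = C_ocean/C_land = 57.9.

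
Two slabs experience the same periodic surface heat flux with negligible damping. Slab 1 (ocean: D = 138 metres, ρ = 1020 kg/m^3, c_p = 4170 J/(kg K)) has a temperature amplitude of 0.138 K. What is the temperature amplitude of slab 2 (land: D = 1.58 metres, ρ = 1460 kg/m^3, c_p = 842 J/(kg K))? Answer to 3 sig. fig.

41.7 K

C_ocean = 5.87×10^8 J/(m²·K); C_land = 1.94×10^6 J/(m²·K).
A ∝ 1/C ⇒ A_land = A_ocean × C_ocean/C_land = 0.138 × 302 = 41.7 K.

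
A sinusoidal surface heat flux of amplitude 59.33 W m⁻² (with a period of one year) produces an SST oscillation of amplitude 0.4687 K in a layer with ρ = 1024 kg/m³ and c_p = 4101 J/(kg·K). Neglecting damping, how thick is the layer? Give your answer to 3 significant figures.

151 m

ω = 2π / 3.15×10^7 s = 1.99×10^-7 s⁻¹.
Required C = F₀ / (A ω) = 59.33 / (0.4687 × 1.99×10^-7) = 6.35×10^8 J/(m²·K).
D = C / (ρ c_p) = 6.35×10^8 / (1024 × 4101) = 151 m.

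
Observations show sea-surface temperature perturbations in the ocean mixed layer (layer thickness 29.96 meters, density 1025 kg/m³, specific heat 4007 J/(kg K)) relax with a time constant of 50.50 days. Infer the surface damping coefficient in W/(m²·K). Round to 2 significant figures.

28

Areal heat capacity C = ρ c_p D = 1025 × 4007 × 29.96 = 1.23×10^8 J/(m²·K).
τ = 50.50 days = 4.36×10^6 s.
λ = C / τ = 1.23×10^8 / 4.36×10^6 = 28.2 W/(m²·K).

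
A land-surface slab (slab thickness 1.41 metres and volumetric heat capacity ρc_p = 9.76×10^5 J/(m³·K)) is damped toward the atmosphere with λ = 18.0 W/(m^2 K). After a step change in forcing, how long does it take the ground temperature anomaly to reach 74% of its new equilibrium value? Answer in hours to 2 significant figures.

29 hours

Areal heat capacity C = ρc_p × D = 9.76×10^5 × 1.41 = 1.38×10^6 J/(m²·K).
τ = C / λ = 1.38×10^6 / 18.0 = 76500 s.
Fraction reached: 1 − e^(−t/τ) = 0.74 ⇒ t = −τ ln(1 − 0.74) = τ × 1.35.
t = 1.03×10^5 s = 28.6 hours.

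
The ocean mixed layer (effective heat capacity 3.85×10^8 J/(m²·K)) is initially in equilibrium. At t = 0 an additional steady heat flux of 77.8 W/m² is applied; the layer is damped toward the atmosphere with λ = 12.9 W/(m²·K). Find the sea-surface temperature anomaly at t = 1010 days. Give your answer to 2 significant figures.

5.7 K

Areal heat capacity C = 3.85×10^8 J/(m²·K) (given).
τ = C / λ = 3.85×10^8 / 12.9 = 2.98×10^7 s.
Equilibrium anomaly ΔT_eq = F / λ = 77.8 / 12.9 = 6.03 K.
t = 1010 days = 8.73×10^7 s, so t/τ = 2.92.
ΔT(t) = ΔT_eq (1 − e^(−t/τ)) = 6.03 × (1 − e^−2.92) = 5.71 K.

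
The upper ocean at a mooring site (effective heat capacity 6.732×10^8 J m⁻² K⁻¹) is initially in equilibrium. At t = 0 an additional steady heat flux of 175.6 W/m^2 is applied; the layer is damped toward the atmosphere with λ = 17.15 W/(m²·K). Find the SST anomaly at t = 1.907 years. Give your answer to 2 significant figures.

8.0 K

Areal heat capacity C = 6.732×10^8 J m⁻² K⁻¹ (given).
τ = C / λ = 6.73×10^8 / 17.15 = 3.93×10^7 s.
Equilibrium anomaly ΔT_eq = F / λ = 175.6 / 17.15 = 10.2 K.
t = 1.907 years = 6.02×10^7 s, so t/τ = 1.53.
ΔT(t) = ΔT_eq (1 − e^(−t/τ)) = 10.2 × (1 − e^−1.53) = 8.03 K.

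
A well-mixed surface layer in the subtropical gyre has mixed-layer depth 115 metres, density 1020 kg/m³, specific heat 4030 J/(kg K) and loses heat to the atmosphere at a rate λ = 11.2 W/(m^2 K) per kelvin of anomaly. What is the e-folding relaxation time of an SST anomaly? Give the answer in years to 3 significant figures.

Areal heat capacity C = ρ c_p D = 1020 × 4030 × 115 = 4.73×10^8 J/(m²·K).
Relaxation time τ = C / λ = 4.73×10^8 / 11.2 = 4.22×10^7 s.
In years: 4.22×10^7 s / (3.156×10^7 s/year) = 1.34 years.

1.34 years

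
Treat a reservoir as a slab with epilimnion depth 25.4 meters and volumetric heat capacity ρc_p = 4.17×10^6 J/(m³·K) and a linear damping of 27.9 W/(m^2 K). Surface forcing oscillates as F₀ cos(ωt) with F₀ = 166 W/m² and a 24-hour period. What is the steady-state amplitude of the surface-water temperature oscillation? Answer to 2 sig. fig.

0.022 K

Areal heat capacity C = ρc_p × D = 4.17×10^6 × 25.4 = 1.06×10^8 J/(m^2 K).
Angular frequency ω = 2π / T = 2π / 86400 s = 7.27×10^-5 s⁻¹.
√((Cω)² + λ²) = √((7700)² + 27.9²) = 7700 W/(m²·K).
Amplitude A = F₀ / √((Cω)²+λ²) = 166 / 7700 = 0.0216 K.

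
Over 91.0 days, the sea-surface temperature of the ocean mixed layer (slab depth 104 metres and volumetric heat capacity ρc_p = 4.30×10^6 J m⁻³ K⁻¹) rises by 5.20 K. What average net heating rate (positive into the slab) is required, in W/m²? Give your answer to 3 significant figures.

Areal heat capacity C = ρc_p × D = 4.30×10^6 × 104 = 4.47×10^8 J/(m^2 K).
Required heat per unit area: Q = C ΔT = 4.47×10^8 × 5.20 = 2.33×10^9 J/m².
Flux F = Q / Δt = 2.33×10^9 / 7.86×10^6 s = 296 W/m².

296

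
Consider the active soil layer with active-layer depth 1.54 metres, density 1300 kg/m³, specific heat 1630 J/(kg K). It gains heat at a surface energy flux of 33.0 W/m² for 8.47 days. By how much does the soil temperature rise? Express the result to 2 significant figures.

Areal heat capacity C = ρ c_p D = 1300 × 1630 × 1.54 = 3.26×10^6 J/(m²·K).
Net heat input Q = F Δt = 33.0 × (8.47 days × 86400 s/day) = 2.41×10^7 J/m².
ΔT = Q / C = 2.41×10^7 / 3.26×10^6 = 7.40 K.

7.4 K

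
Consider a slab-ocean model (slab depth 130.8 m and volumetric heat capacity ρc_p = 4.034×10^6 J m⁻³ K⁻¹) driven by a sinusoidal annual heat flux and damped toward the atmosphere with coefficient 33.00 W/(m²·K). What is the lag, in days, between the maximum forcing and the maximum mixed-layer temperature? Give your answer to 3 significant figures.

Areal heat capacity C = ρc_p × D = 4.034×10^6 × 130.8 = 5.28×10^8 J/(m²·K).
ω = 2π / 3.15×10^7 s = 1.99×10^-7 s⁻¹.
Phase lag φ = arctan(Cω/λ) = arctan(105/33.00) = 1.27 rad.
Time lag = φ / ω = 1.27 / 1.99×10^-7 = 6.36×10^6 s = 73.6 days.

73.6 days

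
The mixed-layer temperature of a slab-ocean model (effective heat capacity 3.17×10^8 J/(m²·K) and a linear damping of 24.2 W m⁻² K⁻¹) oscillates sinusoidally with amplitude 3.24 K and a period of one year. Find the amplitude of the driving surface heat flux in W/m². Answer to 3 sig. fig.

219

Areal heat capacity C = 3.17×10^8 J/(m²·K) (given).
ω = 2π / 3.15×10^7 s = 1.99×10^-7 s⁻¹.
√((Cω)² + λ²) = √((63.2)² + 24.2²) = 67.6 W/(m²·K).
F₀ = A × √((Cω)²+λ²) = 3.24 × 67.6 = 219 W/m².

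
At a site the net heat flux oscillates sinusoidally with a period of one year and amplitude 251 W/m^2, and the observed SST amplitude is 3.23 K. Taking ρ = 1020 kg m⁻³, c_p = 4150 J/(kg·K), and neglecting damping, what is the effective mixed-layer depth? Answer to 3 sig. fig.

92.1 m

ω = 2π / 3.15×10^7 s = 1.99×10^-7 s⁻¹.
Required C = F₀ / (A ω) = 251 / (3.23 × 1.99×10^-7) = 3.90×10^8 J/(m²·K).
D = C / (ρ c_p) = 3.90×10^8 / (1020 × 4150) = 92.1 m.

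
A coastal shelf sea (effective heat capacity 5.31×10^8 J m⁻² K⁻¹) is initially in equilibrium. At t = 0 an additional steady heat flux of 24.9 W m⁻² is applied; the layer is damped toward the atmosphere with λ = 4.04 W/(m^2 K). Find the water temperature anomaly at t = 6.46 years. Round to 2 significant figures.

Areal heat capacity C = 5.31×10^8 J m⁻² K⁻¹ (given).
τ = C / λ = 5.31×10^8 / 4.04 = 1.31×10^8 s.
Equilibrium anomaly ΔT_eq = F / λ = 24.9 / 4.04 = 6.16 K.
t = 6.46 years = 2.04×10^8 s, so t/τ = 1.55.
ΔT(t) = ΔT_eq (1 − e^(−t/τ)) = 6.16 × (1 − e^−1.55) = 4.86 K.

4.9 K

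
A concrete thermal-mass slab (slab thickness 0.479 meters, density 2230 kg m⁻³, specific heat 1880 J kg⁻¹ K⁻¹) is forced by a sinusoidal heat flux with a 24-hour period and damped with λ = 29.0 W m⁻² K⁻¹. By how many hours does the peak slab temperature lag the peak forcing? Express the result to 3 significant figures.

5.25 hours

Areal heat capacity C = ρ c_p D = 2230 × 1880 × 0.479 = 2.01×10^6 J m⁻² K⁻¹.
ω = 2π / 86400 s = 7.27×10^-5 s⁻¹.
Phase lag φ = arctan(Cω/λ) = arctan(146/29.0) = 1.37 rad.
Time lag = φ / ω = 1.37 / 7.27×10^-5 = 18900 s = 5.25 hours.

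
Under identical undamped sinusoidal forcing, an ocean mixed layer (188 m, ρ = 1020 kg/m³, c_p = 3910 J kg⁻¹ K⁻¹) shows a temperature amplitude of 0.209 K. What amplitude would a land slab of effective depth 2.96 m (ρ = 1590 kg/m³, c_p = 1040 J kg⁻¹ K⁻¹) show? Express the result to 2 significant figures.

C_ocean = 7.50×10^8 J/(m²·K); C_land = 4.89×10^6 J/(m²·K).
A ∝ 1/C ⇒ A_land = A_ocean × C_ocean/C_land = 0.209 × 153 = 32.0 K.

32 K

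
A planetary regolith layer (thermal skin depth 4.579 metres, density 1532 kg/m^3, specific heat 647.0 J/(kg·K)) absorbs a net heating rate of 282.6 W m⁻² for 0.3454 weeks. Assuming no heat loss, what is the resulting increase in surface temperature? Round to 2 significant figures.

13 K

Areal heat capacity C = ρ c_p D = 1532 × 647.0 × 4.579 = 4.54×10^6 J/(m^2 K).
Net heat input Q = F Δt = 282.6 × (0.3454 weeks × 6.048×10^5 s/week) = 5.90×10^7 J/m².
ΔT = Q / C = 5.90×10^7 / 4.54×10^6 = 13.0 K.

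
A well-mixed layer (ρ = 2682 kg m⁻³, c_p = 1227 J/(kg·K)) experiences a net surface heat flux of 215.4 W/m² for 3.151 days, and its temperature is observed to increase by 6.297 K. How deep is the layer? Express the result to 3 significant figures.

2.83 m

Heat input Q = F Δt = 215.4 × 2.72×10^5 s = 5.86×10^7 J/m².
Required areal heat capacity C = Q / ΔT = 9.31×10^6 J/(m²·K).
Depth D = C / (ρ c_p) = 9.31×10^6 / (2682 × 1227) = 2.83 m.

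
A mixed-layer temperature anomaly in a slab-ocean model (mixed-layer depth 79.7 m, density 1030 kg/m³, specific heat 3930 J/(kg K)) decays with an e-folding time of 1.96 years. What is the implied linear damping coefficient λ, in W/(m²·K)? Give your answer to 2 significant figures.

5.2

Areal heat capacity C = ρ c_p D = 1030 × 3930 × 79.7 = 3.23×10^8 J/(m^2 K).
τ = 1.96 years = 6.19×10^7 s.
λ = C / τ = 3.23×10^8 / 6.19×10^7 = 5.22 W/(m²·K).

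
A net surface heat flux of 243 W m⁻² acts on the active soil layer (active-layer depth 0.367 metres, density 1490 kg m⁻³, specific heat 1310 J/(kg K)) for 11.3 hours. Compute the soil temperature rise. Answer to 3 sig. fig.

13.8 K

Areal heat capacity C = ρ c_p D = 1490 × 1310 × 0.367 = 7.16×10^5 J/(m^2 K).
Net heat input Q = F Δt = 243 × (11.3 hours × 3600 s/hour) = 9.89×10^6 J/m².
ΔT = Q / C = 9.89×10^6 / 7.16×10^5 = 13.8 K.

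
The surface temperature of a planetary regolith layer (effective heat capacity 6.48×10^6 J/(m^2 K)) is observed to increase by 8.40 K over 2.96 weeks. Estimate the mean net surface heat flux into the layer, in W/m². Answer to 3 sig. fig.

30.4

Areal heat capacity C = 6.48×10^6 J/(m^2 K) (given).
Required heat per unit area: Q = C ΔT = 6.48×10^6 × 8.40 = 5.44×10^7 J/m².
Flux F = Q / Δt = 5.44×10^7 / 1.79×10^6 s = 30.4 W/m².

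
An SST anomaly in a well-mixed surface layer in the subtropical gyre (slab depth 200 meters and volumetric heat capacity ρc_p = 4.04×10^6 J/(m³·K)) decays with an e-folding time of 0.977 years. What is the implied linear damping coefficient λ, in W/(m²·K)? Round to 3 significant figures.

Areal heat capacity C = ρc_p × D = 4.04×10^6 × 200 = 8.08×10^8 J/(m^2 K).
τ = 0.977 years = 3.08×10^7 s.
λ = C / τ = 8.08×10^8 / 3.08×10^7 = 26.2 W/(m²·K).

26.2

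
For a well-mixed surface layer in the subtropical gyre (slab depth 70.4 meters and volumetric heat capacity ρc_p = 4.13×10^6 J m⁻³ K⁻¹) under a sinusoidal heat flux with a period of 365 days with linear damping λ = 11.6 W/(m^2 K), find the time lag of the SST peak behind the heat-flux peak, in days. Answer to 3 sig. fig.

79.8 days

Areal heat capacity C = ρc_p × D = 4.13×10^6 × 70.4 = 2.91×10^8 J/(m²·K).
ω = 2π / 3.15×10^7 s = 1.99×10^-7 s⁻¹.
Phase lag φ = arctan(Cω/λ) = arctan(57.9/11.6) = 1.37 rad.
Time lag = φ / ω = 1.37 / 1.99×10^-7 = 6.89×10^6 s = 79.8 days.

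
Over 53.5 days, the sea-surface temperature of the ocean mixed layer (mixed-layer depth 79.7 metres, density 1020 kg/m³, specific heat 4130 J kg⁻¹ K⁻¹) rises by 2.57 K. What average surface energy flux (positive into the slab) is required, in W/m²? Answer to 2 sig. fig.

Areal heat capacity C = ρ c_p D = 1020 × 4130 × 79.7 = 3.36×10^8 J m⁻² K⁻¹.
Required heat per unit area: Q = C ΔT = 3.36×10^8 × 2.57 = 8.63×10^8 J/m².
Flux F = Q / Δt = 8.63×10^8 / 4.62×10^6 s = 187 W/m².

190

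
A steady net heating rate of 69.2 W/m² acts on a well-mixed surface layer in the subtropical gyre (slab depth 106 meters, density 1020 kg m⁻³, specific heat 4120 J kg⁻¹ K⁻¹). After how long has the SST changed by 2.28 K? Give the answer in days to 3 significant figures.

170 days

Areal heat capacity C = ρ c_p D = 1020 × 4120 × 106 = 4.45×10^8 J m⁻² K⁻¹.
Time required: Δt = C ΔT / F = 4.45×10^8 × 2.28 / 69.2 = 1.47×10^7 s.
In days: 1.47×10^7 s / (86400 s/day) = 170 days.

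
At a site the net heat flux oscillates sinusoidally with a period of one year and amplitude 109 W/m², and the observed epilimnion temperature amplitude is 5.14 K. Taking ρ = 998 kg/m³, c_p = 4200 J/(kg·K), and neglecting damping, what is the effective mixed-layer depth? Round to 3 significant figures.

ω = 2π / 3.15×10^7 s = 1.99×10^-7 s⁻¹.
Required C = F₀ / (A ω) = 109 / (5.14 × 1.99×10^-7) = 1.06×10^8 J/(m²·K).
D = C / (ρ c_p) = 1.06×10^8 / (998 × 4200) = 25.4 m.

25.4 m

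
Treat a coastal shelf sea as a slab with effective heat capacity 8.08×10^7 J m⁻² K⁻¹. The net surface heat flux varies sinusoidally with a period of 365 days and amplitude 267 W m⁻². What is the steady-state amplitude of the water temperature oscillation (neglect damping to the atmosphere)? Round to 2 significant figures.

17 K

Areal heat capacity C = 8.08×10^7 J m⁻² K⁻¹ (given).
Angular frequency ω = 2π / T = 2π / 3.15×10^7 s = 1.99×10^-7 s⁻¹.
Cω = 8.08×10^7 × 1.99×10^-7 = 16.1 W/(m²·K).
Amplitude A = F₀ / (Cω) = 267 / 16.1 = 16.6 K.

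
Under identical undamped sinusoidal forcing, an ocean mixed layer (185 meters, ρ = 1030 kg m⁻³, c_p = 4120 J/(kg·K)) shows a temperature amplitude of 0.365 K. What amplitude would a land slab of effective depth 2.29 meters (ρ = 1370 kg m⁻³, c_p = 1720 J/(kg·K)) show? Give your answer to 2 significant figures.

C_ocean = 7.85×10^8 J/(m²·K); C_land = 5.40×10^6 J/(m²·K).
A ∝ 1/C ⇒ A_land = A_ocean × C_ocean/C_land = 0.365 × 145 = 53.1 K.

53 K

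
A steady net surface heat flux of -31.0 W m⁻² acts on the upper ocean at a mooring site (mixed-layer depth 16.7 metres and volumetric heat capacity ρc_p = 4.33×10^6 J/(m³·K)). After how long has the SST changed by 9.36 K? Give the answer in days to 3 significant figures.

Areal heat capacity C = ρc_p × D = 4.33×10^6 × 16.7 = 7.23×10^7 J m⁻² K⁻¹.
Time required: Δt = C ΔT / F = 7.23×10^7 × -9.36 / -31.0 = 2.18×10^7 s.
In days: 2.18×10^7 s / (86400 s/day) = 253 days.

253 days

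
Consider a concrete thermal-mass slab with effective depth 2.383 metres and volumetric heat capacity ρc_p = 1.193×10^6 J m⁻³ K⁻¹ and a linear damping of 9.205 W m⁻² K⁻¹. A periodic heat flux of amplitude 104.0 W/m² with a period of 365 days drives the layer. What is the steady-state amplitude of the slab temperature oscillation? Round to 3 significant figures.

Areal heat capacity C = ρc_p × D = 1.193×10^6 × 2.383 = 2.84×10^6 J/(m^2 K).
Angular frequency ω = 2π / T = 2π / 3.15×10^7 s = 1.99×10^-7 s⁻¹.
√((Cω)² + λ²) = √((0.566)² + 9.205²) = 9.22 W/(m²·K).
Amplitude A = F₀ / √((Cω)²+λ²) = 104.0 / 9.22 = 11.3 K.

11.3 K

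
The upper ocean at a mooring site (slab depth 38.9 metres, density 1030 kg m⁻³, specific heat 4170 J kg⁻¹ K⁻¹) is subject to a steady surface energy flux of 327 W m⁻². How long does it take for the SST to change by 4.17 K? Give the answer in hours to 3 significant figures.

592 hours

Areal heat capacity C = ρ c_p D = 1030 × 4170 × 38.9 = 1.67×10^8 J/(m²·K).
Time required: Δt = C ΔT / F = 1.67×10^8 × 4.17 / 327 = 2.13×10^6 s.
In hours: 2.13×10^6 s / (3600 s/hour) = 592 hours.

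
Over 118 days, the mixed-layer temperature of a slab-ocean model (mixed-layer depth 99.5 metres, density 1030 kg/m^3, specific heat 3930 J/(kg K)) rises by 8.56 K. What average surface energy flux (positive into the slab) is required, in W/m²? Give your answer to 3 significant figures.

Areal heat capacity C = ρ c_p D = 1030 × 3930 × 99.5 = 4.03×10^8 J m⁻² K⁻¹.
Required heat per unit area: Q = C ΔT = 4.03×10^8 × 8.56 = 3.45×10^9 J/m².
Flux F = Q / Δt = 3.45×10^9 / 1.02×10^7 s = 338 W/m².

338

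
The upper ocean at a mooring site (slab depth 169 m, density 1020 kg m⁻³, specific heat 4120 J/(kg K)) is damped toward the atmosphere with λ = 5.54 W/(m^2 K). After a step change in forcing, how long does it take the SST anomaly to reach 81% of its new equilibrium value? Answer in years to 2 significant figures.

Areal heat capacity C = ρ c_p D = 1020 × 4120 × 169 = 7.10×10^8 J m⁻² K⁻¹.
τ = C / λ = 7.10×10^8 / 5.54 = 1.28×10^8 s.
Fraction reached: 1 − e^(−t/τ) = 0.81 ⇒ t = −τ ln(1 − 0.81) = τ × 1.66.
t = 2.13×10^8 s = 6.75 years.

6.7 years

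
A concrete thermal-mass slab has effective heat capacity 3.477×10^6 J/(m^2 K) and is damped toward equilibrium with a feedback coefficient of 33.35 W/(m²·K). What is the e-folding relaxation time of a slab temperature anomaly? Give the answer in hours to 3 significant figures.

29.0 hours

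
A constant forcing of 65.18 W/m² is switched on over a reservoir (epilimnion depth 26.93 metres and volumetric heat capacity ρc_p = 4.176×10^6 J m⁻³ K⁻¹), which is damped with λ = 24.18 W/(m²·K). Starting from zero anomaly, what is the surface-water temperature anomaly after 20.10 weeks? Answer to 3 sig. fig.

2.50 K

Areal heat capacity C = ρc_p × D = 4.176×10^6 × 26.93 = 1.12×10^8 J/(m²·K).
τ = C / λ = 1.12×10^8 / 24.18 = 4.65×10^6 s.
Equilibrium anomaly ΔT_eq = F / λ = 65.18 / 24.18 = 2.70 K.
t = 20.10 weeks = 1.22×10^7 s, so t/τ = 2.61.
ΔT(t) = ΔT_eq (1 − e^(−t/τ)) = 2.70 × (1 − e^−2.61) = 2.50 K.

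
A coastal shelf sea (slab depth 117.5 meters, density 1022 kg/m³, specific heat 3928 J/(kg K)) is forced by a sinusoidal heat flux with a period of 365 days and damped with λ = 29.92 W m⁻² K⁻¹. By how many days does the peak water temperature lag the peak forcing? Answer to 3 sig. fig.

73.3 days

Areal heat capacity C = ρ c_p D = 1022 × 3928 × 117.5 = 4.72×10^8 J/(m^2 K).
ω = 2π / 3.15×10^7 s = 1.99×10^-7 s⁻¹.
Phase lag φ = arctan(Cω/λ) = arctan(94.0/29.92) = 1.26 rad.
Time lag = φ / ω = 1.26 / 1.99×10^-7 = 6.34×10^6 s = 73.3 days.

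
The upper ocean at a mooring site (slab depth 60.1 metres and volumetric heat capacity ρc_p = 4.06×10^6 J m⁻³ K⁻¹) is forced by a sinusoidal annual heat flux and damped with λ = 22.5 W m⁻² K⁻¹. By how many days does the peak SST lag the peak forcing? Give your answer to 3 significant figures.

Areal heat capacity C = ρc_p × D = 4.06×10^6 × 60.1 = 2.44×10^8 J/(m^2 K).
ω = 2π / 3.15×10^7 s = 1.99×10^-7 s⁻¹.
Phase lag φ = arctan(Cω/λ) = arctan(48.6/22.5) = 1.14 rad.
Time lag = φ / ω = 1.14 / 1.99×10^-7 = 5.71×10^6 s = 66.1 days.

66.1 days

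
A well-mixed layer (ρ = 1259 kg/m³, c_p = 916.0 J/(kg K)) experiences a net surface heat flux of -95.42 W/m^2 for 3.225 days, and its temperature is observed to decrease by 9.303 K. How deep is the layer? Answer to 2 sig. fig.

Heat input Q = F Δt = -95.42 × 2.79×10^5 s = -2.66×10^7 J/m².
Required areal heat capacity C = Q / ΔT = 2.86×10^6 J/(m²·K).
Depth D = C / (ρ c_p) = 2.86×10^6 / (1259 × 916.0) = 2.48 m.

2.5 m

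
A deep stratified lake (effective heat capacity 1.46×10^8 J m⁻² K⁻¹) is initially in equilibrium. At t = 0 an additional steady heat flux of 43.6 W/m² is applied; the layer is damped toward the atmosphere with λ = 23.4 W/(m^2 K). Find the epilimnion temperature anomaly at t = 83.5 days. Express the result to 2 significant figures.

Areal heat capacity C = 1.46×10^8 J m⁻² K⁻¹ (given).
τ = C / λ = 1.46×10^8 / 23.4 = 6.24×10^6 s.
Equilibrium anomaly ΔT_eq = F / λ = 43.6 / 23.4 = 1.86 K.
t = 83.5 days = 7.21×10^6 s, so t/τ = 1.16.
ΔT(t) = ΔT_eq (1 − e^(−t/τ)) = 1.86 × (1 − e^−1.16) = 1.28 K.

1.3 K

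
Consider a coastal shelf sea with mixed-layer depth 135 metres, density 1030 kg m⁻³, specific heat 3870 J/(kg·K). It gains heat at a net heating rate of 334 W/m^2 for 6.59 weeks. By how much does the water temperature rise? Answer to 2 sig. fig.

2.5 K

Areal heat capacity C = ρ c_p D = 1030 × 3870 × 135 = 5.38×10^8 J m⁻² K⁻¹.
Net heat input Q = F Δt = 334 × (6.59 weeks × 6.048×10^5 s/week) = 1.33×10^9 J/m².
ΔT = Q / C = 1.33×10^9 / 5.38×10^8 = 2.47 K.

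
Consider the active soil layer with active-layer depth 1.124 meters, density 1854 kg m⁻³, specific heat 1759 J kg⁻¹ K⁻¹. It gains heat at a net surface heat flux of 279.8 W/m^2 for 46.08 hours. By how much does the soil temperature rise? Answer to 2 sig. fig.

13 K

Areal heat capacity C = ρ c_p D = 1854 × 1759 × 1.124 = 3.67×10^6 J/(m^2 K).
Net heat input Q = F Δt = 279.8 × (46.08 hours × 3600 s/hour) = 4.64×10^7 J/m².
ΔT = Q / C = 4.64×10^7 / 3.67×10^6 = 12.7 K.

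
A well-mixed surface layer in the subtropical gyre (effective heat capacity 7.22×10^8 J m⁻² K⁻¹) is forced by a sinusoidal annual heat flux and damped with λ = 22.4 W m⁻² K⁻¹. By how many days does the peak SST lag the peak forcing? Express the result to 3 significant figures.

Areal heat capacity C = 7.22×10^8 J m⁻² K⁻¹ (given).
ω = 2π / 3.15×10^7 s = 1.99×10^-7 s⁻¹.
Phase lag φ = arctan(Cω/λ) = arctan(144/22.4) = 1.42 rad.
Time lag = φ / ω = 1.42 / 1.99×10^-7 = 7.11×10^6 s = 82.3 days.

82.3 days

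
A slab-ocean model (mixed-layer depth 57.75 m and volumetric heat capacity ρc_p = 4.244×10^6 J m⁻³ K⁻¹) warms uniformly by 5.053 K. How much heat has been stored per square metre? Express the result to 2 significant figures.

1.2×10^9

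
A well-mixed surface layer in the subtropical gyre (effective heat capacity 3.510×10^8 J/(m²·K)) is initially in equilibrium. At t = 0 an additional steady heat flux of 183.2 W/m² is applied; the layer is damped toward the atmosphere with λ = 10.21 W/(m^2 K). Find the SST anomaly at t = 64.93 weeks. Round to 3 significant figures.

12.2 K

Areal heat capacity C = 3.510×10^8 J/(m²·K) (given).
τ = C / λ = 3.51×10^8 / 10.21 = 3.44×10^7 s.
Equilibrium anomaly ΔT_eq = F / λ = 183.2 / 10.21 = 17.9 K.
t = 64.93 weeks = 3.93×10^7 s, so t/τ = 1.14.
ΔT(t) = ΔT_eq (1 − e^(−t/τ)) = 17.9 × (1 − e^−1.14) = 12.2 K.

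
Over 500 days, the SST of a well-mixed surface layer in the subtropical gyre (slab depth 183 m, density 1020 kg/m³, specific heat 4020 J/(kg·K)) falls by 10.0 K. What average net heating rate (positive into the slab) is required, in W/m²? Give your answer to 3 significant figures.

-174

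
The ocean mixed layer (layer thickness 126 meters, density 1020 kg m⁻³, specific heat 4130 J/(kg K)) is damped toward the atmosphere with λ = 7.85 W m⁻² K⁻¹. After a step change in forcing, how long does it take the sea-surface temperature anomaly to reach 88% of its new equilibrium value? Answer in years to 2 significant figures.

Areal heat capacity C = ρ c_p D = 1020 × 4130 × 126 = 5.31×10^8 J/(m^2 K).
τ = C / λ = 5.31×10^8 / 7.85 = 6.76×10^7 s.
Fraction reached: 1 − e^(−t/τ) = 0.88 ⇒ t = −τ ln(1 − 0.88) = τ × 2.12.
t = 1.43×10^8 s = 4.54 years.

4.5 years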